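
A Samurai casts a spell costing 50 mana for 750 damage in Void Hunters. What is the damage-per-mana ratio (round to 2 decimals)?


Efficiency = damage / mana
= 750 / 50
= 15.00

15.00 dmg/mana


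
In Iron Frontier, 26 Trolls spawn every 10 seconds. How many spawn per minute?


Spawns per minute = count * (60 / interval)
= 26 * (60 / 10)
= 26 * 6.0
= 156.0

156.0 per minute


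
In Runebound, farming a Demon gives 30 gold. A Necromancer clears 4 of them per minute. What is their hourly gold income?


Gold per minute = 30 * 4 = 120
Gold per hour = 120 * 60 = 7200

7200 gold/hour


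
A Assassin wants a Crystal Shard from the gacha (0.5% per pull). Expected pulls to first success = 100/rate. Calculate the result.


Expected pulls for a geometric distribution = 1/p = 100 / rate%
= 100 / 0.5
= 200.0

200.0 pulls


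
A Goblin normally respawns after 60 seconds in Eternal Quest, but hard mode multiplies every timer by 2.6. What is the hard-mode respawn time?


Respawn time = base * multiplier
= 60 * 2.6
= 156.0 seconds

156.0 seconds


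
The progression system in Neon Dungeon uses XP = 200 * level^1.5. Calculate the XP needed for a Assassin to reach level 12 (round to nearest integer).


XP = 200 * level^1.5
Substitute level = 12:
XP = 200 * 12^1.5
= 200 * 41.5692
= 8314

8314 XP


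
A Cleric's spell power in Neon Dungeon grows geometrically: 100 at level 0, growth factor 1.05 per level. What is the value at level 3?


value = base * growth^level
= 100 * 1.05^3
= 100 * 1.157625
= 115.76

115.76 spell power


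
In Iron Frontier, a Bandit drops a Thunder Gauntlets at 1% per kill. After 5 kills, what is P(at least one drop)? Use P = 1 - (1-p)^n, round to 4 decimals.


P(at least one) = 1 - P(none) = 1 - (1-p)^n
p = 1/100 = 0.01
1 - p = 0.99
(1 - p)^5 = 0.99^5 = 0.950990
P(at least one) = 1 - 0.950990 = 0.0490

0.0490


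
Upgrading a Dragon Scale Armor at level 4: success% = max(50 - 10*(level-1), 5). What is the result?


raw_rate = 50 - 10 * (4 - 1)
= 50 - 10 * 3
= 50 - 30
= 20
Apply floor: max(20, 5) = 20%

20%


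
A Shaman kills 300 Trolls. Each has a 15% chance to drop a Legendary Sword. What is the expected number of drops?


Expected drops = kills * (drop_rate / 100)
= 300 * (15 / 100)
= 300 * 0.15
= 45.0

45.0 drops


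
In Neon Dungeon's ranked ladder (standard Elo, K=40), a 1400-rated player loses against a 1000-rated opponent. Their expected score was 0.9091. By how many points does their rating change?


Elo update: delta = K * (S - Ea), where S = 0 (loses)
S - Ea = 0 - 0.9091 = -0.9091
Rating change = 40 * -0.9091
= -36.36

-36.36 rating points


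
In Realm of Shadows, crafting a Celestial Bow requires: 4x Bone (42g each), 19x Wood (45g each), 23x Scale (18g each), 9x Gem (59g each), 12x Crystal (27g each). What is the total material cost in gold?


Cost breakdown:
  Bone: 4 * 42 = 168
  Wood: 19 * 45 = 855
  Scale: 23 * 18 = 414
  Gem: 9 * 59 = 531
  Crystal: 12 * 27 = 324
Total = 168 + 855 + 414 + 531 + 324 = 2292

2292 gold


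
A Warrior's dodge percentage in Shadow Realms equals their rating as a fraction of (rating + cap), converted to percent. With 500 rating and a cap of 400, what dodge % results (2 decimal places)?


dodge% = 500 / (500 + 400) * 100
= 500 / 900 * 100
= 0.555556 * 100
= 55.56%

55.56%


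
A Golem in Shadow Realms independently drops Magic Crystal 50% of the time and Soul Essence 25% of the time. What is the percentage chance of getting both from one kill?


For independent events, P(both) = P(A) * P(B)
= 50% * 25%
= 1250 / 100 %
= 12.5%

12.5%


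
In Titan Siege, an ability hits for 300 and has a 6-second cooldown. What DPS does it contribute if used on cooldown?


DPS = damage / cooldown
= 300 / 6
= 50.00

50.00 DPS


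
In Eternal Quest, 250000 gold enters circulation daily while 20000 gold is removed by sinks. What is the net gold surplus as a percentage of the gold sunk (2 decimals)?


Net gold = 250000 - 20000 = 230000
Inflation rate = net / sunk * 100 = 230000 / 20000 * 100
= 11.5 * 100
= 1150.00%

1150.00%


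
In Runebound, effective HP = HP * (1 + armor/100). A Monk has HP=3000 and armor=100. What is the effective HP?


EHP = 3000 * (1 + 100/100)
= 3000 * (1 + 1.0)
= 3000 * 2.0
= 6000.0

6000.0 EHP


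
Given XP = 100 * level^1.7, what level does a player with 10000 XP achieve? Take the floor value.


XP = 100 * level^1.7, so level = (XP / 100)^(1/1.7)
= (10000 / 100)^(1/1.7)
= 100.0^0.5882
= 15.0131
Floor: level = 15

level 15


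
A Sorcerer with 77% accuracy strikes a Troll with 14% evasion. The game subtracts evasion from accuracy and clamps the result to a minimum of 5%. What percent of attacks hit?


accuracy - evasion = 77 - 14 = 63
Apply floor: max(63, 5) = 63
Hit chance = 63%

63%


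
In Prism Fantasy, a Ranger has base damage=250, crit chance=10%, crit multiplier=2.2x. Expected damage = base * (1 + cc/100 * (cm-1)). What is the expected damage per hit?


E[dmg] = base * (1 + crit_chance * (crit_mult - 1))
cc as decimal = 10/100 = 0.1
cm - 1 = 2.2 - 1 = 1.2
Bonus factor = 0.1 * 1.2 = 0.12
Total multiplier = 1 + 0.12 = 1.12
Expected damage = 250 * 1.12 = 280.00

280.00 damage


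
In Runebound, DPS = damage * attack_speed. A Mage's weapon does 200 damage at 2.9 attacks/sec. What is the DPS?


DPS = damage * attack_speed
= 200 * 2.9
= 580.0

580.0 DPS


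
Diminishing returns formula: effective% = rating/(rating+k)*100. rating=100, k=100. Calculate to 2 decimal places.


effective% = rating / (rating + k) * 100
= 100 / (100 + 100) * 100
= 100 / 200 * 100
= 0.5 * 100
= 50.00%

50.00%


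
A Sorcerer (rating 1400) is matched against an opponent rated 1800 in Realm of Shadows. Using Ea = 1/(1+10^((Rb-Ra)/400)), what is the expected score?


Elo expected score: Ea = 1/(1 + 10^((Rb-Ra)/400))
Rb - Ra = 1800 - 1400 = 400
(Rb-Ra)/400 = 400/400 = 1.0
10^1.0 = 10.0
Ea = 1/(1 + 10.0) = 1/11.0 = 0.0909

0.0909


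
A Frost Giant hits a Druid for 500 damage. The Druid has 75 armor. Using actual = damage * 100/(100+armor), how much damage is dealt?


actual = 500 * 100 / (100 + 75)
= 500 * 100 / 175
= 50000 / 175
= 285.71

285.71 damage


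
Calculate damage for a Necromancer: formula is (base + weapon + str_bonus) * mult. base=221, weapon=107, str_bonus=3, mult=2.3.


Sum base + weapon + str = 221 + 107 + 3 = 331
Multiply by 2.3:
331 * 2.3 = 761.3

761.3 damage


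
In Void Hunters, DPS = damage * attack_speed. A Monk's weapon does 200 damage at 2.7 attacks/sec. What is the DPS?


DPS = damage * attack_speed
= 200 * 2.7
= 540.0

540.0 DPS


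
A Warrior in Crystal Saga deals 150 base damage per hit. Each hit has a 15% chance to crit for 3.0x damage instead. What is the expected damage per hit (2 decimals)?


E[dmg] = base * (1 + crit_chance * (crit_mult - 1))
cc as decimal = 15/100 = 0.15
cm - 1 = 3.0 - 1 = 2.0
Bonus factor = 0.15 * 2.0 = 0.3
Total multiplier = 1 + 0.3 = 1.3
Expected damage = 150 * 1.3 = 195.00

195.00 damage


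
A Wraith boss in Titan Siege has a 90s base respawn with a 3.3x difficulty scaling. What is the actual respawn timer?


Respawn time = base * multiplier
= 90 * 3.3
= 297.0 seconds

297.0 seconds


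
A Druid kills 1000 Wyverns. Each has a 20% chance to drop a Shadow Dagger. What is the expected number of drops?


Expected drops = kills * (drop_rate / 100)
= 1000 * (20 / 100)
= 1000 * 0.2
= 200.0

200.0 drops


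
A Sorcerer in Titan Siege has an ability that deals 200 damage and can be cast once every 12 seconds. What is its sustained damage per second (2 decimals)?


DPS = damage / cooldown
= 200 / 12
= 16.67

16.67 DPS


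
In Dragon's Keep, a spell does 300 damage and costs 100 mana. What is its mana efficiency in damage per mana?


Efficiency = damage / mana
= 300 / 100
= 3.00

3.00 dmg/mana


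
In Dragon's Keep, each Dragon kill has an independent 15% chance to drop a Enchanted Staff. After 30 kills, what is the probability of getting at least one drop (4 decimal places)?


P(at least one) = 1 - P(none) = 1 - (1-p)^n
p = 15/100 = 0.15
1 - p = 0.85
(1 - p)^30 = 0.85^30 = 0.007631
P(at least one) = 1 - 0.007631 = 0.9924

0.9924


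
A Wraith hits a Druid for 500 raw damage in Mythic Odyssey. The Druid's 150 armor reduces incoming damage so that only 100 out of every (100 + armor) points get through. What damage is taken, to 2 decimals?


actual = 500 * 100 / (100 + 150)
= 500 * 100 / 250
= 50000 / 250
= 200.00

200.00 damage


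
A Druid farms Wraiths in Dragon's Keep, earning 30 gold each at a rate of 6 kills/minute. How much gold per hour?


Gold per minute = 30 * 6 = 180
Gold per hour = 180 * 60 = 10800

10800 gold/hour


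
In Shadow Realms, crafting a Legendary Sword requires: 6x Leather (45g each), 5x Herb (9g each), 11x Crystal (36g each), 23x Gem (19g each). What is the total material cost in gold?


Cost breakdown:
  Leather: 6 * 45 = 270
  Herb: 5 * 9 = 45
  Crystal: 11 * 36 = 396
  Gem: 23 * 19 = 437
Total = 270 + 45 + 396 + 437 = 1148

1148 gold


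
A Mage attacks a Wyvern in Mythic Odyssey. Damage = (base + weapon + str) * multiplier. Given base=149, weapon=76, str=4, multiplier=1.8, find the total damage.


Sum base + weapon + str = 149 + 76 + 4 = 229
Multiply by 1.8:
229 * 1.8 = 412.2

412.2 damage


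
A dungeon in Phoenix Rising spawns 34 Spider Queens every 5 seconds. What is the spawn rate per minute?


Spawns per minute = count * (60 / interval)
= 34 * (60 / 5)
= 34 * 12.0
= 408.0

408.0 per minute


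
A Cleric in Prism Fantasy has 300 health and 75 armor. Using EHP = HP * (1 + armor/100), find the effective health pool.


EHP = 300 * (1 + 75/100)
= 300 * (1 + 0.75)
= 300 * 1.75
= 525.0

525.0 EHP


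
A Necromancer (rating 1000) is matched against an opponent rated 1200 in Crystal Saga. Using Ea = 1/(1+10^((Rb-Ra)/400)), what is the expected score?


Elo expected score: Ea = 1/(1 + 10^((Rb-Ra)/400))
Rb - Ra = 1200 - 1000 = 200
(Rb-Ra)/400 = 200/400 = 0.5
10^0.5 = 3.162278
Ea = 1/(1 + 3.162278) = 1/4.162278 = 0.2403

0.2403


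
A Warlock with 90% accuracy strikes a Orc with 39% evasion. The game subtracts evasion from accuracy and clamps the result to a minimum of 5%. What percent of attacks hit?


accuracy - evasion = 90 - 39 = 51
Apply floor: max(51, 5) = 51
Hit chance = 51%

51%


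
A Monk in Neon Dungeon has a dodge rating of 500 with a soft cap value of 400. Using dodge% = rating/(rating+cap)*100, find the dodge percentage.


dodge% = 500 / (500 + 400) * 100
= 500 / 900 * 100
= 0.555556 * 100
= 55.56%

55.56%


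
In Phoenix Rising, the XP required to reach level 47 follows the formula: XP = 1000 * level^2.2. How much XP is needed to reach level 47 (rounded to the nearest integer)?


XP = 1000 * level^2.2
Substitute level = 47:
XP = 1000 * 47^2.2
= 1000 * 4771.064496
= 4771064

4771064 XP


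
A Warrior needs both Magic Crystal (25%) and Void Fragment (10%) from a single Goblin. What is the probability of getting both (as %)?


For independent events, P(both) = P(A) * P(B)
= 25% * 10%
= 250 / 100 %
= 2.5%

2.5%


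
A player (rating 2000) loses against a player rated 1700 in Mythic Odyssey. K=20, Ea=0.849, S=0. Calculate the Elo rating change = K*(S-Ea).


Elo update: delta = K * (S - Ea), where S = 0 (loses)
S - Ea = 0 - 0.849 = -0.849
Rating change = 20 * -0.849
= -16.98

-16.98 rating points


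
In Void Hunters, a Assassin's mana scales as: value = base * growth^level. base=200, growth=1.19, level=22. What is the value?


value = base * growth^level
= 200 * 1.19^22
= 200 * 45.923307
= 9184.66

9184.66 mana


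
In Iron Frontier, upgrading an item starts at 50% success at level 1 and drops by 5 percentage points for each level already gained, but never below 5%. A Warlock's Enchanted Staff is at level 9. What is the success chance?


raw_rate = 50 - 5 * (9 - 1)
= 50 - 5 * 8
= 50 - 40
= 10
Apply floor: max(10, 5) = 10%

10%


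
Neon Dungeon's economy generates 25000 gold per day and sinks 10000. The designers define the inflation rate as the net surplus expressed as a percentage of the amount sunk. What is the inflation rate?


Net gold = 25000 - 10000 = 15000
Inflation rate = net / sunk * 100 = 15000 / 10000 * 100
= 1.5 * 100
= 150.00%

150.00%


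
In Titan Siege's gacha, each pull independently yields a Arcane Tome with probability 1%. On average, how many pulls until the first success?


Expected pulls for a geometric distribution = 1/p = 100 / rate%
= 100 / 1
= 100.0

100.0 pulls


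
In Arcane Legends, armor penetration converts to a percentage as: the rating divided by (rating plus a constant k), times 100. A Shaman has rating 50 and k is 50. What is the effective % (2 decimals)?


effective% = rating / (rating + k) * 100
= 50 / (50 + 50) * 100
= 50 / 100 * 100
= 0.5 * 100
= 50.00%

50.00%


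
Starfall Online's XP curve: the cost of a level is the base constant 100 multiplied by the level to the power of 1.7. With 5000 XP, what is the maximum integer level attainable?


XP = 100 * level^1.7, so level = (XP / 100)^(1/1.7)
= (5000 / 100)^(1/1.7)
= 50.0^0.5882
= 9.9861
Floor: level = 9

level 9


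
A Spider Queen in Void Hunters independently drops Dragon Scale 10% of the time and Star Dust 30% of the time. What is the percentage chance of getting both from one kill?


For independent events, P(both) = P(A) * P(B)
= 10% * 30%
= 300 / 100 %
= 3.0%

3.0%


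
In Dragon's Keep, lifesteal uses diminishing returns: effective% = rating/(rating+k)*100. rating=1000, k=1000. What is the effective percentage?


effective% = rating / (rating + k) * 100
= 1000 / (1000 + 1000) * 100
= 1000 / 2000 * 100
= 0.5 * 100
= 50.00%

50.00%


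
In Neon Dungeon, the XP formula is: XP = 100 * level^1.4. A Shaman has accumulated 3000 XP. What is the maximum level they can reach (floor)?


XP = 100 * level^1.4, so level = (XP / 100)^(1/1.4)
= (3000 / 100)^(1/1.4)
= 30.0^0.7143
= 11.3524
Floor: level = 11

level 11


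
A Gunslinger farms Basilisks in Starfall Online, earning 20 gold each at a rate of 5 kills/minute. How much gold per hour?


Gold per minute = 20 * 5 = 100
Gold per hour = 100 * 60 = 6000

6000 gold/hour


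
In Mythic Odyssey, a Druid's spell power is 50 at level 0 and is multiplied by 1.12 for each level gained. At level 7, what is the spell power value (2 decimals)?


value = base * growth^level
= 50 * 1.12^7
= 50 * 2.210681
= 110.53

110.53 spell power


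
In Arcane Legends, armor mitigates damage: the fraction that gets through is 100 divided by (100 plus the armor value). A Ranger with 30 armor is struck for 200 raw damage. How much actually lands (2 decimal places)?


actual = 200 * 100 / (100 + 30)
= 200 * 100 / 130
= 20000 / 130
= 153.85

153.85 damage


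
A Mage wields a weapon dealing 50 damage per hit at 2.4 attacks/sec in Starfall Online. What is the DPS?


DPS = damage * attack_speed
= 50 * 2.4
= 120.0

120.0 DPS


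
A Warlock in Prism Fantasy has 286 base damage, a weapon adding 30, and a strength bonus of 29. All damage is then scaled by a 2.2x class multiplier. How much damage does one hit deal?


Sum base + weapon + str = 286 + 30 + 29 = 345
Multiply by 2.2:
345 * 2.2 = 759.0

759.0 damage


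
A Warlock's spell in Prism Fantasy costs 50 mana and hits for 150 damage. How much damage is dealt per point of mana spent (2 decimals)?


Efficiency = damage / mana
= 150 / 50
= 3.00

3.00 dmg/mana


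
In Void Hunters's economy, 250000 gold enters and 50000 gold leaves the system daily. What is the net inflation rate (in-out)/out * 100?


Net gold = 250000 - 50000 = 200000
Inflation rate = net / sunk * 100 = 200000 / 50000 * 100
= 4.0 * 100
= 400.00%

400.00%


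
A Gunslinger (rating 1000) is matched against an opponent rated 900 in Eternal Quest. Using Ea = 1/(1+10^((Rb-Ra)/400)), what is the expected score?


Elo expected score: Ea = 1/(1 + 10^((Rb-Ra)/400))
Rb - Ra = 900 - 1000 = -100
(Rb-Ra)/400 = -100/400 = -0.25
10^-0.25 = 0.562341
Ea = 1/(1 + 0.562341) = 1/1.562341 = 0.6401

0.6401


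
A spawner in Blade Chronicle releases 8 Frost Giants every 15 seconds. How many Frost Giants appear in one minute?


Spawns per minute = count * (60 / interval)
= 8 * (60 / 15)
= 8 * 4.0
= 32.0

32.0 per minute


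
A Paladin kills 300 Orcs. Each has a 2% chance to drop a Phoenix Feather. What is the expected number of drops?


Expected drops = kills * (drop_rate / 100)
= 300 * (2 / 100)
= 300 * 0.02
= 6.0

6.0 drops


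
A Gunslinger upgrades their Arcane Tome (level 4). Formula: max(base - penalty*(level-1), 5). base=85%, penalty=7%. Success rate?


raw_rate = 85 - 7 * (4 - 1)
= 85 - 7 * 3
= 85 - 21
= 64
Apply floor: max(64, 5) = 64%

64%


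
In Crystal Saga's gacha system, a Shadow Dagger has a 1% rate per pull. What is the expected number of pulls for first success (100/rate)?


Expected pulls for a geometric distribution = 1/p = 100 / rate%
= 100 / 1
= 100.0

100.0 pulls


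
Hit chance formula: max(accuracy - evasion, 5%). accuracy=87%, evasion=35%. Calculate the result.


accuracy - evasion = 87 - 35 = 52
Apply floor: max(52, 5) = 52
Hit chance = 52%

52%


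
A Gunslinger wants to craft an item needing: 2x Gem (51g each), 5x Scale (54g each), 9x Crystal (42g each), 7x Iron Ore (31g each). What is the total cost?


Cost breakdown:
  Gem: 2 * 51 = 102
  Scale: 5 * 54 = 270
  Crystal: 9 * 42 = 378
  Iron Ore: 7 * 31 = 217
Total = 102 + 270 + 378 + 217 = 967

967 gold


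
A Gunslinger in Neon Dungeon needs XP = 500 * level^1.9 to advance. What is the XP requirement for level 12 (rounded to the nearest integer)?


XP = 500 * level^1.9
Substitute level = 12:
XP = 500 * 12^1.9
= 500 * 112.3167
= 56158

56158 XP


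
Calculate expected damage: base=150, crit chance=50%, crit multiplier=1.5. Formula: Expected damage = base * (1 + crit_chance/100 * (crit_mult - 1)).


E[dmg] = base * (1 + crit_chance * (crit_mult - 1))
cc as decimal = 50/100 = 0.5
cm - 1 = 1.5 - 1 = 0.5
Bonus factor = 0.5 * 0.5 = 0.25
Total multiplier = 1 + 0.25 = 1.25
Expected damage = 150 * 1.25 = 187.50

187.50 damage


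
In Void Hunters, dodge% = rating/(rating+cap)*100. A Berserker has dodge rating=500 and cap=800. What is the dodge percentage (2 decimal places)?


dodge% = 500 / (500 + 800) * 100
= 500 / 1300 * 100
= 0.384615 * 100
= 38.46%

38.46%


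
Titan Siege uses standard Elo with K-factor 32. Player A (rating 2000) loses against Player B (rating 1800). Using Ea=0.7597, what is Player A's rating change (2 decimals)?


Elo update: delta = K * (S - Ea), where S = 0 (loses)
S - Ea = 0 - 0.7597 = -0.7597
Rating change = 32 * -0.7597
= -24.31

-24.31 rating points


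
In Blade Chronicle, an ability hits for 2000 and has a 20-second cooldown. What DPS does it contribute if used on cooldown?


DPS = damage / cooldown
= 2000 / 20
= 100.00

100.00 DPS


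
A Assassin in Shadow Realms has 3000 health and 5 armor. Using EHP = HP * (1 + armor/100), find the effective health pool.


EHP = 3000 * (1 + 5/100)
= 3000 * (1 + 0.05)
= 3000 * 1.05
= 3150.0

3150.0 EHP


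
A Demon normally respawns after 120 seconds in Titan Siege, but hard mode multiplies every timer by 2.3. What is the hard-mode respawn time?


Respawn time = base * multiplier
= 120 * 2.3
= 276.0 seconds

276.0 seconds


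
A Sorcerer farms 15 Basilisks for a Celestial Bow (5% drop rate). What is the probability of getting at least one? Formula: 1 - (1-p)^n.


P(at least one) = 1 - P(none) = 1 - (1-p)^n
p = 5/100 = 0.05
1 - p = 0.95
(1 - p)^15 = 0.95^15 = 0.463291
P(at least one) = 1 - 0.463291 = 0.5367

0.5367


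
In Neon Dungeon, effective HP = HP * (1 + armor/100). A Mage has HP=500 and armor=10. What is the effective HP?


EHP = 500 * (1 + 10/100)
= 500 * (1 + 0.1)
= 500 * 1.1
= 550.0

550.0 EHP


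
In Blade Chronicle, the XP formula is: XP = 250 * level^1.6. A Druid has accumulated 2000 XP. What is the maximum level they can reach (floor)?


XP = 250 * level^1.6, so level = (XP / 250)^(1/1.6)
= (2000 / 250)^(1/1.6)
= 8.0^0.625
= 3.668
Floor: level = 3

level 3


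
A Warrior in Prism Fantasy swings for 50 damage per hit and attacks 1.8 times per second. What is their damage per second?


DPS = damage * attack_speed
= 50 * 1.8
= 90.0

90.0 DPS


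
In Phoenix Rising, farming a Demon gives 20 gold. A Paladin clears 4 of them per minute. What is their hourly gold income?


Gold per minute = 20 * 4 = 80
Gold per hour = 80 * 60 = 4800

4800 gold/hour


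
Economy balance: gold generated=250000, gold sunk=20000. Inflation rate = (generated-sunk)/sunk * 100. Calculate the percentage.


Net gold = 250000 - 20000 = 230000
Inflation rate = net / sunk * 100 = 230000 / 20000 * 100
= 11.5 * 100
= 1150.00%

1150.00%


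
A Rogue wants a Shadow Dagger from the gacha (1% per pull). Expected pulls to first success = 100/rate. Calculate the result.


Expected pulls for a geometric distribution = 1/p = 100 / rate%
= 100 / 1
= 100.0

100.0 pulls


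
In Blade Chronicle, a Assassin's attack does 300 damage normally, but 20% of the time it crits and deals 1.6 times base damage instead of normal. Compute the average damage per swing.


E[dmg] = base * (1 + crit_chance * (crit_mult - 1))
cc as decimal = 20/100 = 0.2
cm - 1 = 1.6 - 1 = 0.6
Bonus factor = 0.2 * 0.6 = 0.12
Total multiplier = 1 + 0.12 = 1.12
Expected damage = 300 * 1.12 = 336.00

336.00 damage


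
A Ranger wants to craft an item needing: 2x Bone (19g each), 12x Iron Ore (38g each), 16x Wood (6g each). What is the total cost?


Cost breakdown:
  Bone: 2 * 19 = 38
  Iron Ore: 12 * 38 = 456
  Wood: 16 * 6 = 96
Total = 38 + 456 + 96 = 590

590 gold


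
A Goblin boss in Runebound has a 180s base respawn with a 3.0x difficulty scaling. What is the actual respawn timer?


Respawn time = base * multiplier
= 180 * 3.0
= 540.0 seconds

540.0 seconds


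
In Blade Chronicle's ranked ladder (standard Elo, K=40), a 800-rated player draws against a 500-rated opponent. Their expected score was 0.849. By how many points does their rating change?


Elo update: delta = K * (S - Ea), where S = 0.5 (draws)
S - Ea = 0.5 - 0.849 = -0.349
Rating change = 40 * -0.349
= -13.96

-13.96 rating points


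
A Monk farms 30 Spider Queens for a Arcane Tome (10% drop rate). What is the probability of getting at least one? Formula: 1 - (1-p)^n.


P(at least one) = 1 - P(none) = 1 - (1-p)^n
p = 10/100 = 0.1
1 - p = 0.9
(1 - p)^30 = 0.9^30 = 0.042391
P(at least one) = 1 - 0.042391 = 0.9576

0.9576


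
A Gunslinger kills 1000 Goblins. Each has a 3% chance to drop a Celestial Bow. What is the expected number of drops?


Expected drops = kills * (drop_rate / 100)
= 1000 * (3 / 100)
= 1000 * 0.03
= 30.0

30.0 drops


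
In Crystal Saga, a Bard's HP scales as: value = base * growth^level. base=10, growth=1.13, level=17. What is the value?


value = base * growth^level
= 10 * 1.13^17
= 10 * 7.986078
= 79.86

79.86 HP


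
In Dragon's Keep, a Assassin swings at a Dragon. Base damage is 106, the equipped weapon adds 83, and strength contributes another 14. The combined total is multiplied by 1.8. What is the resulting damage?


Sum base + weapon + str = 106 + 83 + 14 = 203
Multiply by 1.8:
203 * 1.8 = 365.4

365.4 damage


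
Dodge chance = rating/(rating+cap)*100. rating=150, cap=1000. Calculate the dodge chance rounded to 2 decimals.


dodge% = 150 / (150 + 1000) * 100
= 150 / 1150 * 100
= 0.130435 * 100
= 13.04%

13.04%


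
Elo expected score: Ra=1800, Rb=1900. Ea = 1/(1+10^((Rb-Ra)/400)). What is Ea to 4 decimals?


Elo expected score: Ea = 1/(1 + 10^((Rb-Ra)/400))
Rb - Ra = 1900 - 1800 = 100
(Rb-Ra)/400 = 100/400 = 0.25
10^0.25 = 1.778279
Ea = 1/(1 + 1.778279) = 1/2.778279 = 0.3599

0.3599


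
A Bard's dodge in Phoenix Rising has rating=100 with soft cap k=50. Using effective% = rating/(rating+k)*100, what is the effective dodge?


effective% = rating / (rating + k) * 100
= 100 / (100 + 50) * 100
= 100 / 150 * 100
= 0.666667 * 100
= 66.67%

66.67%


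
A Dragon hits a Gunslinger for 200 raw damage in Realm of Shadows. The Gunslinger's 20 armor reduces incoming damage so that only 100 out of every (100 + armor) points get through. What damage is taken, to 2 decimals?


actual = 200 * 100 / (100 + 20)
= 200 * 100 / 120
= 20000 / 120
= 166.67

166.67 damage


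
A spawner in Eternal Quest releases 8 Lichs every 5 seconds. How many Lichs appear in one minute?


Spawns per minute = count * (60 / interval)
= 8 * (60 / 5)
= 8 * 12.0
= 96.0

96.0 per minute


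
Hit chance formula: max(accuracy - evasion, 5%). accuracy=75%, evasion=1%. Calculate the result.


accuracy - evasion = 75 - 1 = 74
Apply floor: max(74, 5) = 74
Hit chance = 74%

74%


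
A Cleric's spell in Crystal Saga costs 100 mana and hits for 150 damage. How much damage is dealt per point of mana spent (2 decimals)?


Efficiency = damage / mana
= 150 / 100
= 1.50

1.50 dmg/mana


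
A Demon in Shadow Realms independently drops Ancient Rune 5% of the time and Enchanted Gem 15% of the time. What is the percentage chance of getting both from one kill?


For independent events, P(both) = P(A) * P(B)
= 5% * 15%
= 75 / 100 %
= 0.75%

0.75%


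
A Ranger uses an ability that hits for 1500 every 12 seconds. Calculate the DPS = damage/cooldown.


DPS = damage / cooldown
= 1500 / 12
= 125.00

125.00 DPS


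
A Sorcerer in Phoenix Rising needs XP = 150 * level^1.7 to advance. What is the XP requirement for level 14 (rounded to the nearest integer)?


XP = 150 * level^1.7
Substitute level = 14:
XP = 150 * 14^1.7
= 150 * 88.801
= 13320

13320 XP


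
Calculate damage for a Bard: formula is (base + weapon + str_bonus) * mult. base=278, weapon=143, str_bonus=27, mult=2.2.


Sum base + weapon + str = 278 + 143 + 27 = 448
Multiply by 2.2:
448 * 2.2 = 985.6

985.6 damage


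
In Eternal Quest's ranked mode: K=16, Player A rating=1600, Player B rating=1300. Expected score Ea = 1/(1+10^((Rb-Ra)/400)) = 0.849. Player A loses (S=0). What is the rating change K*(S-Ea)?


Elo update: delta = K * (S - Ea), where S = 0 (loses)
S - Ea = 0 - 0.849 = -0.849
Rating change = 16 * -0.849
= -13.58

-13.58 rating points


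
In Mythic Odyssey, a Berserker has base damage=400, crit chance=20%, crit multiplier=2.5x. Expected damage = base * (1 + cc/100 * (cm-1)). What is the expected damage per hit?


E[dmg] = base * (1 + crit_chance * (crit_mult - 1))
cc as decimal = 20/100 = 0.2
cm - 1 = 2.5 - 1 = 1.5
Bonus factor = 0.2 * 1.5 = 0.3
Total multiplier = 1 + 0.3 = 1.3
Expected damage = 400 * 1.3 = 520.00

520.00 damage


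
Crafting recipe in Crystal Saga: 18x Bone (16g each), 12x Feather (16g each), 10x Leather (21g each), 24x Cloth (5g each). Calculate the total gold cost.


Cost breakdown:
  Bone: 18 * 16 = 288
  Feather: 12 * 16 = 192
  Leather: 10 * 21 = 210
  Cloth: 24 * 5 = 120
Total = 288 + 192 + 210 + 120 = 810

810 gold


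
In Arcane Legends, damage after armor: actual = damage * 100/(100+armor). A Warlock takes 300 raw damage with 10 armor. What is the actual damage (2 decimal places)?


actual = 300 * 100 / (100 + 10)
= 300 * 100 / 110
= 30000 / 110
= 272.73

272.73 damage


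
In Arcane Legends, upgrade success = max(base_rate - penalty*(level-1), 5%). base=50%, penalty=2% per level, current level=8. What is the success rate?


raw_rate = 50 - 2 * (8 - 1)
= 50 - 2 * 7
= 50 - 14
= 36
Apply floor: max(36, 5) = 36%

36%


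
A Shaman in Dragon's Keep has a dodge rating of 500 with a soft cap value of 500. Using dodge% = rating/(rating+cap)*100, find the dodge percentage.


dodge% = 500 / (500 + 500) * 100
= 500 / 1000 * 100
= 0.5 * 100
= 50.00%

50.00%


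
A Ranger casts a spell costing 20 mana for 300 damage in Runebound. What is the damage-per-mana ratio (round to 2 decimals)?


Efficiency = damage / mana
= 300 / 20
= 15.00

15.00 dmg/mana


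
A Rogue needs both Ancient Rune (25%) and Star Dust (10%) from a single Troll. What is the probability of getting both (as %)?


For independent events, P(both) = P(A) * P(B)
= 25% * 10%
= 250 / 100 %
= 2.5%

2.5%


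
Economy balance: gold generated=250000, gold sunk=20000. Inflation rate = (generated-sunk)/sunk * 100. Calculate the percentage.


Net gold = 250000 - 20000 = 230000
Inflation rate = net / sunk * 100 = 230000 / 20000 * 100
= 11.5 * 100
= 1150.00%

1150.00%


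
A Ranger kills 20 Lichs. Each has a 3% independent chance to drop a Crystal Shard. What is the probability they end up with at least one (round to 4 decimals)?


P(at least one) = 1 - P(none) = 1 - (1-p)^n
p = 3/100 = 0.03
1 - p = 0.97
(1 - p)^20 = 0.97^20 = 0.543794
P(at least one) = 1 - 0.543794 = 0.4562

0.4562


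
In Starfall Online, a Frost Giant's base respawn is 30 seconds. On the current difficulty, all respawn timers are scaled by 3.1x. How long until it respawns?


Respawn time = base * multiplier
= 30 * 3.1
= 93.0 seconds

93.0 seconds


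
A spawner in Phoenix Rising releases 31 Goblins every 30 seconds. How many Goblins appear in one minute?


Spawns per minute = count * (60 / interval)
= 31 * (60 / 30)
= 31 * 2.0
= 62.0

62.0 per minute


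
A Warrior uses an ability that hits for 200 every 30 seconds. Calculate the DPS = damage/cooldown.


DPS = damage / cooldown
= 200 / 30
= 6.67

6.67 DPS


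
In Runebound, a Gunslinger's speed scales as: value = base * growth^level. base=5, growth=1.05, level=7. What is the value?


value = base * growth^level
= 5 * 1.05^7
= 5 * 1.4071
= 7.04

7.04 speed


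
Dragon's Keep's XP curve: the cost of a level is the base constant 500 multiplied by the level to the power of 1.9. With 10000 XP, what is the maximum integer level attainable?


XP = 500 * level^1.9, so level = (XP / 500)^(1/1.9)
= (10000 / 500)^(1/1.9)
= 20.0^0.5263
= 4.839
Floor: level = 4

level 4


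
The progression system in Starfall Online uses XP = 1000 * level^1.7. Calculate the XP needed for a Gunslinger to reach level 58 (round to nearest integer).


XP = 1000 * level^1.7
Substitute level = 58:
XP = 1000 * 58^1.7
= 1000 * 995.0103
= 995010

995010 XP


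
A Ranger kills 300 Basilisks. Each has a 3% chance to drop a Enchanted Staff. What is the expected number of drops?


Expected drops = kills * (drop_rate / 100)
= 300 * (3 / 100)
= 300 * 0.03
= 9.0

9.0 drops


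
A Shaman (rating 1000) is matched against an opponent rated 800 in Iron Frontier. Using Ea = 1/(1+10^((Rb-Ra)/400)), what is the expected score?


Elo expected score: Ea = 1/(1 + 10^((Rb-Ra)/400))
Rb - Ra = 800 - 1000 = -200
(Rb-Ra)/400 = -200/400 = -0.5
10^-0.5 = 0.316228
Ea = 1/(1 + 0.316228) = 1/1.316228 = 0.7597

0.7597


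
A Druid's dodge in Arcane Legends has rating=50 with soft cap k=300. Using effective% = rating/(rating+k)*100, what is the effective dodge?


effective% = rating / (rating + k) * 100
= 50 / (50 + 300) * 100
= 50 / 350 * 100
= 0.142857 * 100
= 14.29%

14.29%


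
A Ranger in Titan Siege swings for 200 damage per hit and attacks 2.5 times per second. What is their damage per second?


DPS = damage * attack_speed
= 200 * 2.5
= 500.0

500.0 DPS


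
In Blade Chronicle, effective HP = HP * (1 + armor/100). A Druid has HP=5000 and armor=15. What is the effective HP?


EHP = 5000 * (1 + 15/100)
= 5000 * (1 + 0.15)
= 5000 * 1.15
= 5750.0

5750.0 EHP


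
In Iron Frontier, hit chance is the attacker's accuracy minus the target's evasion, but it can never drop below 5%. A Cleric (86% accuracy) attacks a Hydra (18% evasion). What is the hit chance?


accuracy - evasion = 86 - 18 = 68
Apply floor: max(68, 5) = 68
Hit chance = 68%

68%


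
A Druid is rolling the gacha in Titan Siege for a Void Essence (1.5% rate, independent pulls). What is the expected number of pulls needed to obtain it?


Expected pulls for a geometric distribution = 1/p = 100 / rate%
= 100 / 1.5
= 66.67

66.67 pulls


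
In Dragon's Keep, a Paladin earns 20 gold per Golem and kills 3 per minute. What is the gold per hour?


Gold per minute = 20 * 3 = 60
Gold per hour = 60 * 60 = 3600

3600 gold/hour


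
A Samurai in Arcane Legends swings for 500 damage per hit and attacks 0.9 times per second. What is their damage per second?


DPS = damage * attack_speed
= 500 * 0.9
= 450.0

450.0 DPS


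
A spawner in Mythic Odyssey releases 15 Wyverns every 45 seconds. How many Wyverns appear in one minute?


Spawns per minute = count * (60 / interval)
= 15 * (60 / 45)
= 15 * 1.3333
= 20.0

20.0 per minute


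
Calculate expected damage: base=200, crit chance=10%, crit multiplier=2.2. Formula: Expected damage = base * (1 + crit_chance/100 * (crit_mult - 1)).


E[dmg] = base * (1 + crit_chance * (crit_mult - 1))
cc as decimal = 10/100 = 0.1
cm - 1 = 2.2 - 1 = 1.2
Bonus factor = 0.1 * 1.2 = 0.12
Total multiplier = 1 + 0.12 = 1.12
Expected damage = 200 * 1.12 = 224.00

224.00 damage


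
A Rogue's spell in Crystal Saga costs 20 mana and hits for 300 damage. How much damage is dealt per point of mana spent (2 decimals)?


Efficiency = damage / mana
= 300 / 20
= 15.00

15.00 dmg/mana


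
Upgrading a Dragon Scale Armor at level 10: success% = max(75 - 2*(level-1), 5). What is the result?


raw_rate = 75 - 2 * (10 - 1)
= 75 - 2 * 9
= 75 - 18
= 57
Apply floor: max(57, 5) = 57%

57%


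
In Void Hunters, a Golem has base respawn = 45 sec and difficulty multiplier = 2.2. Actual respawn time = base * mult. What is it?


Respawn time = base * multiplier
= 45 * 2.2
= 99.0 seconds

99.0 seconds


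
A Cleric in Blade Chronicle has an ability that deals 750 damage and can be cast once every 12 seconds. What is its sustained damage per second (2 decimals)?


DPS = damage / cooldown
= 750 / 12
= 62.50

62.50 DPS


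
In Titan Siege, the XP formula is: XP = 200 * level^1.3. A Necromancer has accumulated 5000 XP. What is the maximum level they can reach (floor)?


XP = 200 * level^1.3, so level = (XP / 200)^(1/1.3)
= (5000 / 200)^(1/1.3)
= 25.0^0.7692
= 11.8943
Floor: level = 11

level 11


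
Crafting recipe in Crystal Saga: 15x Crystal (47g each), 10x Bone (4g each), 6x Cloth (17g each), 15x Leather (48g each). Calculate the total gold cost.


Cost breakdown:
  Crystal: 15 * 47 = 705
  Bone: 10 * 4 = 40
  Cloth: 6 * 17 = 102
  Leather: 15 * 48 = 720
Total = 705 + 40 + 102 + 720 = 1567

1567 gold


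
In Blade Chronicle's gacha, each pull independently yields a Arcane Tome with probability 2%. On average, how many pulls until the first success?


Expected pulls for a geometric distribution = 1/p = 100 / rate%
= 100 / 2
= 50.0

50.0 pulls


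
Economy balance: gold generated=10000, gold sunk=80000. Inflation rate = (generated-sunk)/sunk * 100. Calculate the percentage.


Net gold = 10000 - 80000 = -70000
Inflation rate = net / sunk * 100 = -70000 / 80000 * 100
= -0.875 * 100
= -87.50%

-87.50%


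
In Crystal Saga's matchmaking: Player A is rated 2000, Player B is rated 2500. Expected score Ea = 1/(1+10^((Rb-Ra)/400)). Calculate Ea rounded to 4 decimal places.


Elo expected score: Ea = 1/(1 + 10^((Rb-Ra)/400))
Rb - Ra = 2500 - 2000 = 500
(Rb-Ra)/400 = 500/400 = 1.25
10^1.25 = 17.782794
Ea = 1/(1 + 17.782794) = 1/18.782794 = 0.0532

0.0532


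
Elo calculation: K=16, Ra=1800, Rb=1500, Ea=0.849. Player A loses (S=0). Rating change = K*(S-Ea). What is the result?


Elo update: delta = K * (S - Ea), where S = 0 (loses)
S - Ea = 0 - 0.849 = -0.849
Rating change = 16 * -0.849
= -13.58

-13.58 rating points


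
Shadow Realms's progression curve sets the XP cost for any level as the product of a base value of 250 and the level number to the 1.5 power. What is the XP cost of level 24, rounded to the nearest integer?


XP = 250 * level^1.5
Substitute level = 24:
XP = 250 * 24^1.5
= 250 * 117.5755
= 29394

29394 XP


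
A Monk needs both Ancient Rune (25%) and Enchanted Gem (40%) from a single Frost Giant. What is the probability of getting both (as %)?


For independent events, P(both) = P(A) * P(B)
= 25% * 40%
= 1000 / 100 %
= 10.0%

10.0%


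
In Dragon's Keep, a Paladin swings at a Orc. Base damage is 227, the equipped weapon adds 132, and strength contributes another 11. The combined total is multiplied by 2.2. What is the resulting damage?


Sum base + weapon + str = 227 + 132 + 11 = 370
Multiply by 2.2:
370 * 2.2 = 814.0

814.0 damage


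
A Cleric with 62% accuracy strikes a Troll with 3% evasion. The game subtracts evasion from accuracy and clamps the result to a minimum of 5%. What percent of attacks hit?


accuracy - evasion = 62 - 3 = 59
Apply floor: max(59, 5) = 59
Hit chance = 59%

59%


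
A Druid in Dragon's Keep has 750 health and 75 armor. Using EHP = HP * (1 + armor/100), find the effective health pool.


EHP = 750 * (1 + 75/100)
= 750 * (1 + 0.75)
= 750 * 1.75
= 1312.5

1312.5 EHP


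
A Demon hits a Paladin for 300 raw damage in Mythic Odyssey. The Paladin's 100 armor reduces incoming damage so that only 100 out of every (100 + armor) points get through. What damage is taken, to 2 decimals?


actual = 300 * 100 / (100 + 100)
= 300 * 100 / 200
= 30000 / 200
= 150.00

150.00 damage


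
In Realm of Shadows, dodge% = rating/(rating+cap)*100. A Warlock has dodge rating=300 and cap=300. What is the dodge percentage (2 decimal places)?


dodge% = 300 / (300 + 300) * 100
= 300 / 600 * 100
= 0.5 * 100
= 50.00%

50.00%


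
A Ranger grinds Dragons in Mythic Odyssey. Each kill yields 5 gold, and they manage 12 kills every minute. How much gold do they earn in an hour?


Gold per minute = 5 * 12 = 60
Gold per hour = 60 * 60 = 3600

3600 gold/hour


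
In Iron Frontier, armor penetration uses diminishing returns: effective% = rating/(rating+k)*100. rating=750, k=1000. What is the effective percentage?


effective% = rating / (rating + k) * 100
= 750 / (750 + 1000) * 100
= 750 / 1750 * 100
= 0.428571 * 100
= 42.86%

42.86%


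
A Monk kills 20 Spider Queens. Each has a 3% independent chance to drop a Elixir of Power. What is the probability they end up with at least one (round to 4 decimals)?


P(at least one) = 1 - P(none) = 1 - (1-p)^n
p = 3/100 = 0.03
1 - p = 0.97
(1 - p)^20 = 0.97^20 = 0.543794
P(at least one) = 1 - 0.543794 = 0.4562

0.4562


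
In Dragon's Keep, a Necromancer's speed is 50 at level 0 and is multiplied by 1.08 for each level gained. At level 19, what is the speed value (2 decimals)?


value = base * growth^level
= 50 * 1.08^19
= 50 * 4.315701
= 215.79

215.79 speed


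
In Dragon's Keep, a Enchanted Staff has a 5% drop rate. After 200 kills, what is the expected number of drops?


Expected drops = kills * (drop_rate / 100)
= 200 * (5 / 100)
= 200 * 0.05
= 10.0

10.0 drops


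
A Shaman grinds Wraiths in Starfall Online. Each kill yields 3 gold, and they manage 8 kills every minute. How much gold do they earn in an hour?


Gold per minute = 3 * 8 = 24
Gold per hour = 24 * 60 = 1440

1440 gold/hour


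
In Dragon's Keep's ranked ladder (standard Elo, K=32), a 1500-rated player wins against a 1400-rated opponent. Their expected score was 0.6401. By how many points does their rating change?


Elo update: delta = K * (S - Ea), where S = 1 (wins)
S - Ea = 1 - 0.6401 = 0.3599
Rating change = 32 * 0.3599
= 11.52

11.52 rating points


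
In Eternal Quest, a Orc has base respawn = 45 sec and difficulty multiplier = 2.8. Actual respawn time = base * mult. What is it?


Respawn time = base * multiplier
= 45 * 2.8
= 126.0 seconds

126.0 seconds


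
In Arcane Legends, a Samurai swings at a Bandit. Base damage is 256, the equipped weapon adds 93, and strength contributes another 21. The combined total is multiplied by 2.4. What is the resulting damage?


Sum base + weapon + str = 256 + 93 + 21 = 370
Multiply by 2.4:
370 * 2.4 = 888.0

888.0 damage
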